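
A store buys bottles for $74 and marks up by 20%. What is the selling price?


Calculate the markup amount:
20% of $74 = $14.80
Add to cost:
$74 + $14.80 = $88.80

$88.80


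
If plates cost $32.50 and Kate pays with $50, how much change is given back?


Start with the amount paid:
$50
Subtract the price:
$50 - $32.50 = $17.50

$17.50


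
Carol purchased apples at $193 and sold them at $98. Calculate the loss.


Selling price = $98
Cost price = $193
Loss = cost price - selling price:
Loss = $193 - $98 = $95

$95


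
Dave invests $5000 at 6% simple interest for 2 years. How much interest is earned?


Use the formula I = P x R x T / 100
P x R x T = 5000 x 6 x 2 = 60000
I = 60000 / 100 = $600

$600


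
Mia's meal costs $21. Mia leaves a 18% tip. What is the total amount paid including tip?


Calculate the tip:
18% of $21 = $3.78
Add tip to meal cost:
$21 + $3.78 = $24.78

$24.78


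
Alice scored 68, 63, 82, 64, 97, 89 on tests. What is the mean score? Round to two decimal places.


Add the scores:
68 + 63 + 82 + 64 + 97 + 89 = 463
Divide by the number of tests:
463 / 6 = 77.1666... ≈ 77.17

77.17


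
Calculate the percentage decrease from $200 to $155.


Find the absolute change:
|155 - 200| = 45
Divide by original and multiply by 100:
45 / 200 x 100 = 22.5%

22.5%


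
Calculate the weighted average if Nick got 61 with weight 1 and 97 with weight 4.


Weighted sum:
1 x 61 + 4 x 97 = 449
Total weight:
1 + 4 = 5
Weighted average:
449 / 5 = 89.8

89.8


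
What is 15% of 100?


Convert percentage to decimal:
15% = 0.15
Multiply:
100 x 0.15 = 15

15


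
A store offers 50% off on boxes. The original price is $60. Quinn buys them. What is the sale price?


Calculate the discount amount:
50% of $60 = $30
Subtract from original:
$60 - $30 = $30

$30


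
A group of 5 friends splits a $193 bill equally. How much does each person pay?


Total bill: $193
Number of people: 5
Each pays: $193 / 5 = $38.60

$38.60


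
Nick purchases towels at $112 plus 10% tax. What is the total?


Calculate the tax:
10% of $112 = $11.20
Add tax to price:
$112 + $11.20 = $123.20

$123.20


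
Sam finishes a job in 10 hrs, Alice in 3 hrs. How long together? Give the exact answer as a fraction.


Sam's rate: 1/10 of the job per hour
Alice's rate: 1/3 of the job per hour
Combined rate: 1/10 + 1/3 = 13/30 per hour
Time = 1 / (13/30) = 30/13 hours (≈ 2.31 hours)

30/13 hours


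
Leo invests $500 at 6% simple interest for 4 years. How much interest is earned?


Use the formula I = P x R x T / 100
P x R x T = 500 x 6 x 4 = 12000
I = 12000 / 100 = $120

$120


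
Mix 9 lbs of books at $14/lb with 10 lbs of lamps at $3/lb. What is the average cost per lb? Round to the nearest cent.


Cost of books:
9 x $14 = $126
Cost of lamps:
10 x $3 = $30
Total cost: $126 + $30 = $156
Total weight: 19 lbs
Average: $156 / 19 = $8.2105... ≈ $8.21/lb

$8.21/lb


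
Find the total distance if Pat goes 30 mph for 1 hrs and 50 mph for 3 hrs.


Leg 1 distance:
30 x 1 = 30 miles
Leg 2 distance:
50 x 3 = 150 miles
Total distance:
30 + 150 = 180 miles

180 miles


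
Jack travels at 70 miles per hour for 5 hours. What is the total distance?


Use the formula: distance = speed x time
Speed = 70 mph, Time = 5 hours
70 x 5 = 350 miles

350 miles


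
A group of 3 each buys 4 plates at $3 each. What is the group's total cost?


Cost per person:
4 x $3 = $12
Group total:
3 x $12 = $36

$36


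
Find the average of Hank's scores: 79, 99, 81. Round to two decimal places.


Add the scores:
79 + 99 + 81 = 259
Divide by the number of tests:
259 / 3 = 86.3333... ≈ 86.33

86.33


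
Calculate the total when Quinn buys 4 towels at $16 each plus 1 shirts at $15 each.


Cost of towels:
4 x $16 = $64
Cost of shirts:
1 x $15 = $15
Add both:
$64 + $15 = $79

$79


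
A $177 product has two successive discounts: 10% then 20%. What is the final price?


First discount:
10% of $177 = $17.70
Price after first discount:
$177 - $17.70 = $159.30
Second discount:
20% of $159.30 = $31.86
Final price:
$159.30 - $31.86 = $127.44

$127.44


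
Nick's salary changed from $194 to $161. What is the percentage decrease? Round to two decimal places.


Find the absolute change:
|161 - 194| = 33
Divide by original and multiply by 100:
33 / 194 x 100 = 17.0103...% ≈ 17.01%

17.01%


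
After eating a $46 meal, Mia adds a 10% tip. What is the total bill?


Calculate the tip:
10% of $46 = $4.60
Add tip to meal cost:
$46 + $4.60 = $50.60

$50.60


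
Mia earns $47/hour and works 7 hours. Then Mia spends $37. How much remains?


Calculate earnings:
7 x $47 = $329
Subtract spending:
$329 - $37 = $292

$292


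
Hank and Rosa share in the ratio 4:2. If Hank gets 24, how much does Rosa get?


Find the multiplier:
24 / 4 = 6
Apply to Rosa's share:
2 x 6 = 12

12


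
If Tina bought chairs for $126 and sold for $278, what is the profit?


Selling price = $278
Cost price = $126
Profit = selling price - cost price:
Profit = $278 - $126 = $152

$152


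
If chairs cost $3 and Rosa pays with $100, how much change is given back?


Start with the amount paid:
$100
Subtract the price:
$100 - $3 = $97

$97


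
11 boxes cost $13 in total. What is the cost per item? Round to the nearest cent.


Total cost: $13
Number of items: 11
Unit price: $13 / 11 = $1.1818... ≈ $1.18

$1.18


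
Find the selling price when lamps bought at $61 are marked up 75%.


Calculate the markup amount:
75% of $61 = $45.75
Add to cost:
$61 + $45.75 = $106.75

$106.75


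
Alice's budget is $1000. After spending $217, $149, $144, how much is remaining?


Add up expenses:
$217 + $149 + $144 = $510
Subtract from budget:
$1000 - $510 = $490

$490


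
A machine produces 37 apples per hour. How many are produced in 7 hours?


Production rate: 37 apples per hour
Time: 7 hours
Total: 37 x 7 = 259 apples

259 apples


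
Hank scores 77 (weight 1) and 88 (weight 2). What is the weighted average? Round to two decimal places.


Weighted sum:
1 x 77 + 2 x 88 = 253
Total weight:
1 + 2 = 3
Weighted average:
253 / 3 = 84.3333... ≈ 84.33

84.33


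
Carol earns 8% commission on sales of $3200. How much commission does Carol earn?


Convert rate to decimal:
8% = 0.08
Multiply by sales:
$3200 x 0.08 = $256

$256


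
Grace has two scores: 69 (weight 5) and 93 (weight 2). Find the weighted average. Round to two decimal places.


Weighted sum:
5 x 69 + 2 x 93 = 531
Total weight:
5 + 2 = 7
Weighted average:
531 / 7 = 75.8571... ≈ 75.86

75.86


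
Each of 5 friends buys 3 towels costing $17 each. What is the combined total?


Cost per person:
3 x $17 = $51
Group total:
5 x $51 = $255

$255


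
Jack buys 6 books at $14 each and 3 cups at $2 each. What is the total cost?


Cost of books:
6 x $14 = $84
Cost of cups:
3 x $2 = $6
Add both:
$84 + $6 = $90

$90


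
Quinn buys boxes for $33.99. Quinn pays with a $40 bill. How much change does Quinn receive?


Start with the amount paid:
$40
Subtract the price:
$40 - $33.99 = $6.01

$6.01


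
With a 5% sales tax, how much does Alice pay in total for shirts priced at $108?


Calculate the tax:
5% of $108 = $5.40
Add tax to price:
$108 + $5.40 = $113.40

$113.40


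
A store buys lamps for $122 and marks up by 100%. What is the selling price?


Calculate the markup amount:
100% of $122 = $122
Add to cost:
$122 + $122 = $244

$244


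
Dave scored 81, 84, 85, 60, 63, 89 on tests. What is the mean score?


Add the scores:
81 + 84 + 85 + 60 + 63 + 89 = 462
Divide by the number of tests:
462 / 6 = 77

77


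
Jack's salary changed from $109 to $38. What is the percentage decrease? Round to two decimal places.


Find the absolute change:
|38 - 109| = 71
Divide by original and multiply by 100:
71 / 109 x 100 = 65.1376...% ≈ 65.14%

65.14%


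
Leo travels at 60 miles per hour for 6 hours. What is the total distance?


Use the formula: distance = speed x time
Speed = 60 mph, Time = 6 hours
60 x 6 = 360 miles

360 miles


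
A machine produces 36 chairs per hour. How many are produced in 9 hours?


Production rate: 36 chairs per hour
Time: 9 hours
Total: 36 x 9 = 324 chairs

324 chairs


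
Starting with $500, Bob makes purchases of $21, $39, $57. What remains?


Add up expenses:
$21 + $39 + $57 = $117
Subtract from budget:
$500 - $117 = $383

$383


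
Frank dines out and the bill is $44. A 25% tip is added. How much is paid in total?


Calculate the tip:
25% of $44 = $11
Add tip to meal cost:
$44 + $11 = $55

$55


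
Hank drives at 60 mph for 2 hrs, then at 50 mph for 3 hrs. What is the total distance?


Leg 1 distance:
60 x 2 = 120 miles
Leg 2 distance:
50 x 3 = 150 miles
Total distance:
120 + 150 = 270 miles

270 miles


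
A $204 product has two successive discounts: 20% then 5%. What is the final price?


First discount:
20% of $204 = $40.80
Price after first discount:
$204 - $40.80 = $163.20
Second discount:
5% of $163.20 = $8.16
Final price:
$163.20 - $8.16 = $155.04

$155.04


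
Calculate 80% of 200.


Convert percentage to decimal:
80% = 0.8
Multiply:
200 x 0.8 = 160

160


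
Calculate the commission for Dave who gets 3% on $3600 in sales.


Convert rate to decimal:
3% = 0.03
Multiply by sales:
$3600 x 0.03 = $108

$108


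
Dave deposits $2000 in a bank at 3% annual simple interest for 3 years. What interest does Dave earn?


Use the formula I = P x R x T / 100
P x R x T = 2000 x 3 x 3 = 18000
I = 18000 / 100 = $180

$180


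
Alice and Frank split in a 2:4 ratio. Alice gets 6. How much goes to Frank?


Find the multiplier:
6 / 2 = 3
Apply to Frank's share:
4 x 3 = 12

12


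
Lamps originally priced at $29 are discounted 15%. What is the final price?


Calculate the discount amount:
15% of $29 = $4.35
Subtract from original:
$29 - $4.35 = $24.65

$24.65


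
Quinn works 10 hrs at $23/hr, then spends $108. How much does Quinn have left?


Calculate earnings:
10 x $23 = $230
Subtract spending:
$230 - $108 = $122

$122


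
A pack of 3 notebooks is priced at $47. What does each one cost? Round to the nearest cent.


Total cost: $47
Number of items: 3
Unit price: $47 / 3 = $15.6666... ≈ $15.67

$15.67


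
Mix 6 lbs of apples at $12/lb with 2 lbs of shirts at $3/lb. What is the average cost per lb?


Cost of apples:
6 x $12 = $72
Cost of shirts:
2 x $3 = $6
Total cost: $72 + $6 = $78
Total weight: 8 lbs
Average: $78 / 8 = $9.75/lb

$9.75/lb


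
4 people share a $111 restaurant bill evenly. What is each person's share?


Total bill: $111
Number of people: 4
Each pays: $111 / 4 = $27.75

$27.75


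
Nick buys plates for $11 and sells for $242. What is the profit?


Selling price = $242
Cost price = $11
Profit = selling price - cost price:
Profit = $242 - $11 = $231

$231


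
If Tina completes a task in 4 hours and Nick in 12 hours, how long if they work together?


Tina's rate: 1/4 of the job per hour
Nick's rate: 1/12 of the job per hour
Combined rate: 1/4 + 1/12 = 1/3 per hour
Time = 1 / (1/3) = 3 hours

3 hours


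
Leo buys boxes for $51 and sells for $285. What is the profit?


Selling price = $285
Cost price = $51
Profit = selling price - cost price:
Profit = $285 - $51 = $234

$234


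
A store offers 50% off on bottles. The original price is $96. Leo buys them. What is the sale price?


Calculate the discount amount:
50% of $96 = $48
Subtract from original:
$96 - $48 = $48

$48


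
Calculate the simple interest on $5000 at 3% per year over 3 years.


Use the formula I = P x R x T / 100
P x R x T = 5000 x 3 x 3 = 45000
I = 45000 / 100 = $450

$450


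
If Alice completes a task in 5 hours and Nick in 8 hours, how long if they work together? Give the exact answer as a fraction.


Alice's rate: 1/5 of the job per hour
Nick's rate: 1/8 of the job per hour
Combined rate: 1/5 + 1/8 = 13/40 per hour
Time = 1 / (13/40) = 40/13 hours (≈ 3.08 hours)

40/13 hours


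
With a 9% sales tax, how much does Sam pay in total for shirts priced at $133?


Calculate the tax:
9% of $133 = $11.97
Add tax to price:
$133 + $11.97 = $144.97

$144.97


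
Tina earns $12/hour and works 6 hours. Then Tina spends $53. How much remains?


Calculate earnings:
6 x $12 = $72
Subtract spending:
$72 - $53 = $19

$19


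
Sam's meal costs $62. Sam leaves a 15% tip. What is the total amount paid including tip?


Calculate the tip:
15% of $62 = $9.30
Add tip to meal cost:
$62 + $9.30 = $71.30

$71.30


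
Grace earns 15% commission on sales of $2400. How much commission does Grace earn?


Convert rate to decimal:
15% = 0.15
Multiply by sales:
$2400 x 0.15 = $360

$360


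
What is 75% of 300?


Convert percentage to decimal:
75% = 0.75
Multiply:
300 x 0.75 = 225

225


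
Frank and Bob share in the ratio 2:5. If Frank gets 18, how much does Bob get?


Find the multiplier:
18 / 2 = 9
Apply to Bob's share:
5 x 9 = 45

45


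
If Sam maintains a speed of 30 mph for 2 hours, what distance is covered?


Use the formula: distance = speed x time
Speed = 30 mph, Time = 2 hours
30 x 2 = 60 miles

60 miles


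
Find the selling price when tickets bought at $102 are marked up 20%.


Calculate the markup amount:
20% of $102 = $20.40
Add to cost:
$102 + $20.40 = $122.40

$122.40


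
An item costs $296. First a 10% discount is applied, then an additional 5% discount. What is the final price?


First discount:
10% of $296 = $29.60
Price after first discount:
$296 - $29.60 = $266.40
Second discount:
5% of $266.40 = $13.32
Final price:
$266.40 - $13.32 = $253.08

$253.08


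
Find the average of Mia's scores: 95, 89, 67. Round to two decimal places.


Add the scores:
95 + 89 + 67 = 251
Divide by the number of tests:
251 / 3 = 83.6666... ≈ 83.67

83.67


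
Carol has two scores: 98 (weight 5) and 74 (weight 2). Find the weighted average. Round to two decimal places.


Weighted sum:
5 x 98 + 2 x 74 = 638
Total weight:
5 + 2 = 7
Weighted average:
638 / 7 = 91.1428... ≈ 91.14

91.14


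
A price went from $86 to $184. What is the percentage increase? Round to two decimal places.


Find the absolute change:
|184 - 86| = 98
Divide by original and multiply by 100:
98 / 86 x 100 = 113.9534...% ≈ 113.95%

113.95%


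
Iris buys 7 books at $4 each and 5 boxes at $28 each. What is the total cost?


Cost of books:
7 x $4 = $28
Cost of boxes:
5 x $28 = $140
Add both:
$28 + $140 = $168

$168


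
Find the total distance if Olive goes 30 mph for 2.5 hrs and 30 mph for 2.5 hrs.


Leg 1 distance:
30 x 2.5 = 75 miles
Leg 2 distance:
30 x 2.5 = 75 miles
Total distance:
75 + 75 = 150 miles

150 miles


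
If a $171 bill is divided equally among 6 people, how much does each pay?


Total bill: $171
Number of people: 6
Each pays: $171 / 6 = $28.50

$28.50


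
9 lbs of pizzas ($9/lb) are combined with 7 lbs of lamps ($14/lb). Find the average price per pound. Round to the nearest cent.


Cost of pizzas:
9 x $9 = $81
Cost of lamps:
7 x $14 = $98
Total cost: $81 + $98 = $179
Total weight: 16 lbs
Average: $179 / 16 = $11.1875 ≈ $11.19/lb

$11.19/lb


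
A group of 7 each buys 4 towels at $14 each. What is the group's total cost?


Cost per person:
4 x $14 = $56
Group total:
7 x $56 = $392

$392


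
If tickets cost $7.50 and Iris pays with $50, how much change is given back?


Start with the amount paid:
$50
Subtract the price:
$50 - $7.50 = $42.50

$42.50


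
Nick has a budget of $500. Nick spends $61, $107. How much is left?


Add up expenses:
$61 + $107 = $168
Subtract from budget:
$500 - $168 = $332

$332


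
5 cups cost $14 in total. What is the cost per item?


Total cost: $14
Number of items: 5
Unit price: $14 / 5 = $2.80

$2.80


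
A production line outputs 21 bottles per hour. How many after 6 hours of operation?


Production rate: 21 bottles per hour
Time: 6 hours
Total: 21 x 6 = 126 bottles

126 bottles


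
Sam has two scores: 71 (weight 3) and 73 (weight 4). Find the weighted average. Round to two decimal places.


Weighted sum:
3 x 71 + 4 x 73 = 505
Total weight:
3 + 4 = 7
Weighted average:
505 / 7 = 72.1428... ≈ 72.14

72.14


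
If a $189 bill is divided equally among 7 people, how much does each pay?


Total bill: $189
Number of people: 7
Each pays: $189 / 7 = $27

$27


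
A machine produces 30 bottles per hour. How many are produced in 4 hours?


Production rate: 30 bottles per hour
Time: 4 hours
Total: 30 x 4 = 120 bottles

120 bottles


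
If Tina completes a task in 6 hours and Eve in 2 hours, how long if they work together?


Tina's rate: 1/6 of the job per hour
Eve's rate: 1/2 of the job per hour
Combined rate: 1/6 + 1/2 = 2/3 per hour
Time = 1 / (2/3) = 3/2 = 1.5 hours

1.5 hours


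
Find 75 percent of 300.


Convert percentage to decimal:
75% = 0.75
Multiply:
300 x 0.75 = 225

225


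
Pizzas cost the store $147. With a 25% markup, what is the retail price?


Calculate the markup amount:
25% of $147 = $36.75
Add to cost:
$147 + $36.75 = $183.75

$183.75


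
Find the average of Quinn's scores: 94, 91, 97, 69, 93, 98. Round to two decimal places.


Add the scores:
94 + 91 + 97 + 69 + 93 + 98 = 542
Divide by the number of tests:
542 / 6 = 90.3333... ≈ 90.33

90.33


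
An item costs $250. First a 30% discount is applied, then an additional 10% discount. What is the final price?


First discount:
30% of $250 = $75
Price after first discount:
$250 - $75 = $175
Second discount:
10% of $175 = $17.50
Final price:
$175 - $17.50 = $157.50

$157.50


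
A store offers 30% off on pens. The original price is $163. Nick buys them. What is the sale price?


Calculate the discount amount:
30% of $163 = $48.90
Subtract from original:
$163 - $48.90 = $114.10

$114.10


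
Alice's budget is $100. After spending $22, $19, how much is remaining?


Add up expenses:
$22 + $19 = $41
Subtract from budget:
$100 - $41 = $59

$59


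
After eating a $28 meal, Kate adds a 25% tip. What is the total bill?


Calculate the tip:
25% of $28 = $7
Add tip to meal cost:
$28 + $7 = $35

$35


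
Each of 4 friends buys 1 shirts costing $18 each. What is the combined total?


Cost per person:
1 x $18 = $18
Group total:
4 x $18 = $72

$72


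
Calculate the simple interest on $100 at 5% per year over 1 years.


Use the formula I = P x R x T / 100
P x R x T = 100 x 5 x 1 = 500
I = 500 / 100 = $5

$5


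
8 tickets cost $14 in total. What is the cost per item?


Total cost: $14
Number of items: 8
Unit price: $14 / 8 = $1.75

$1.75


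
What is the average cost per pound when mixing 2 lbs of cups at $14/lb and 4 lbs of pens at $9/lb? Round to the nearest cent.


Cost of cups:
2 x $14 = $28
Cost of pens:
4 x $9 = $36
Total cost: $28 + $36 = $64
Total weight: 6 lbs
Average: $64 / 6 = $10.6666... ≈ $10.67/lb

$10.67/lb


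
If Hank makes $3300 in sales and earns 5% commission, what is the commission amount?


Convert rate to decimal:
5% = 0.05
Multiply by sales:
$3300 x 0.05 = $165

$165


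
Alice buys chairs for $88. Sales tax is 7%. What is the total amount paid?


Calculate the tax:
7% of $88 = $6.16
Add tax to price:
$88 + $6.16 = $94.16

$94.16


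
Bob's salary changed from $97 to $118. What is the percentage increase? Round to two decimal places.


Find the absolute change:
|118 - 97| = 21
Divide by original and multiply by 100:
21 / 97 x 100 = 21.6494...% ≈ 21.65%

21.65%


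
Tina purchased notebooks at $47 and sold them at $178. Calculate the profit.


Selling price = $178
Cost price = $47
Profit = selling price - cost price:
Profit = $178 - $47 = $131

$131


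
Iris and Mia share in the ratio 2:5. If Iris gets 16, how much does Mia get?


Find the multiplier:
16 / 2 = 8
Apply to Mia's share:
5 x 8 = 40

40


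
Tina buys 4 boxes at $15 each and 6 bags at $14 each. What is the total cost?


Cost of boxes:
4 x $15 = $60
Cost of bags:
6 x $14 = $84
Add both:
$60 + $84 = $144

$144


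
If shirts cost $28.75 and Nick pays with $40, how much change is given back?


Start with the amount paid:
$40
Subtract the price:
$40 - $28.75 = $11.25

$11.25


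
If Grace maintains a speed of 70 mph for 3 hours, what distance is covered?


Use the formula: distance = speed x time
Speed = 70 mph, Time = 3 hours
70 x 3 = 210 miles

210 miles


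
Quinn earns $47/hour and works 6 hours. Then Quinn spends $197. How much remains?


Calculate earnings:
6 x $47 = $282
Subtract spending:
$282 - $197 = $85

$85


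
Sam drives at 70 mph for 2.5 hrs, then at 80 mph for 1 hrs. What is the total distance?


Leg 1 distance:
70 x 2.5 = 175 miles
Leg 2 distance:
80 x 1 = 80 miles
Total distance:
175 + 80 = 255 miles

255 miles


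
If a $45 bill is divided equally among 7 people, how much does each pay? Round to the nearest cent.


Total bill: $45
Number of people: 7
Each pays: $45 / 7 = $6.4285... ≈ $6.43

$6.43


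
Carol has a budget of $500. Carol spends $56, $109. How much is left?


Add up expenses:
$56 + $109 = $165
Subtract from budget:
$500 - $165 = $335

$335


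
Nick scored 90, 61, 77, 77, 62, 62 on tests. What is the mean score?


Add the scores:
90 + 61 + 77 + 77 + 62 + 62 = 429
Divide by the number of tests:
429 / 6 = 71.5

71.5


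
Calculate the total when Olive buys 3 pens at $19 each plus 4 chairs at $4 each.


Cost of pens:
3 x $19 = $57
Cost of chairs:
4 x $4 = $16
Add both:
$57 + $16 = $73

$73


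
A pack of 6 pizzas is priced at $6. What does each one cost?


Total cost: $6
Number of items: 6
Unit price: $6 / 6 = $1

$1


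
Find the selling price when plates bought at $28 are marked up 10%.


Calculate the markup amount:
10% of $28 = $2.80
Add to cost:
$28 + $2.80 = $30.80

$30.80


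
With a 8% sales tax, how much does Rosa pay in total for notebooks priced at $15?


Calculate the tax:
8% of $15 = $1.20
Add tax to price:
$15 + $1.20 = $16.20

$16.20


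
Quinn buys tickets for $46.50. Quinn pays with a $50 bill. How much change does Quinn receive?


Start with the amount paid:
$50
Subtract the price:
$50 - $46.50 = $3.50

$3.50


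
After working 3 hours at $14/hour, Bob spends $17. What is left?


Calculate earnings:
3 x $14 = $42
Subtract spending:
$42 - $17 = $25

$25


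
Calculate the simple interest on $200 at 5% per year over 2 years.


Use the formula I = P x R x T / 100
P x R x T = 200 x 5 x 2 = 2000
I = 2000 / 100 = $20

$20


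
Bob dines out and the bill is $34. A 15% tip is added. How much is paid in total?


Calculate the tip:
15% of $34 = $5.10
Add tip to meal cost:
$34 + $5.10 = $39.10

$39.10


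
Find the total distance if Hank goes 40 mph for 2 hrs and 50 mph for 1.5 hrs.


Leg 1 distance:
40 x 2 = 80 miles
Leg 2 distance:
50 x 1.5 = 75 miles
Total distance:
80 + 75 = 155 miles

155 miles


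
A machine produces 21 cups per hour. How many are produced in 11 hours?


Production rate: 21 cups per hour
Time: 11 hours
Total: 21 x 11 = 231 cups

231 cups


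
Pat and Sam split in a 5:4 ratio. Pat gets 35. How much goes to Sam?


Find the multiplier:
35 / 5 = 7
Apply to Sam's share:
4 x 7 = 28

28


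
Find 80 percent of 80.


Convert percentage to decimal:
80% = 0.8
Multiply:
80 x 0.8 = 64

64


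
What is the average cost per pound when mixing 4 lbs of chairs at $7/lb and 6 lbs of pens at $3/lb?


Cost of chairs:
4 x $7 = $28
Cost of pens:
6 x $3 = $18
Total cost: $28 + $18 = $46
Total weight: 10 lbs
Average: $46 / 10 = $4.60/lb

$4.60/lb


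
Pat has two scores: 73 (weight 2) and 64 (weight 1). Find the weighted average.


Weighted sum:
2 x 73 + 1 x 64 = 210
Total weight:
2 + 1 = 3
Weighted average:
210 / 3 = 70

70


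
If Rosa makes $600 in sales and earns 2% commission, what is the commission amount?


Convert rate to decimal:
2% = 0.02
Multiply by sales:
$600 x 0.02 = $12

$12


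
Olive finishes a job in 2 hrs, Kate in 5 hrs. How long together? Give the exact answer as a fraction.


Olive's rate: 1/2 of the job per hour
Kate's rate: 1/5 of the job per hour
Combined rate: 1/2 + 1/5 = 7/10 per hour
Time = 1 / (7/10) = 10/7 hours (≈ 1.43 hours)

10/7 hours


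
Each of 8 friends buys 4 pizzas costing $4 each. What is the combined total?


Cost per person:
4 x $4 = $16
Group total:
8 x $16 = $128

$128


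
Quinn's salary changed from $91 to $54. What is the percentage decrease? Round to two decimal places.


Find the absolute change:
|54 - 91| = 37
Divide by original and multiply by 100:
37 / 91 x 100 = 40.6593...% ≈ 40.66%

40.66%


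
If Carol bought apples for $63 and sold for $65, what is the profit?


Selling price = $65
Cost price = $63
Profit = selling price - cost price:
Profit = $65 - $63 = $2

$2


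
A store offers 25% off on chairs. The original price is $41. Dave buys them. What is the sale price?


Calculate the discount amount:
25% of $41 = $10.25
Subtract from original:
$41 - $10.25 = $30.75

$30.75


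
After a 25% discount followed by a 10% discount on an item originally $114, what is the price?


First discount:
25% of $114 = $28.50
Price after first discount:
$114 - $28.50 = $85.50
Second discount:
10% of $85.50 = $8.55
Final price:
$85.50 - $8.55 = $76.95

$76.95


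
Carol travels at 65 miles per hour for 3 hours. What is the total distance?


Use the formula: distance = speed x time
Speed = 65 mph, Time = 3 hours
65 x 3 = 195 miles

195 miles


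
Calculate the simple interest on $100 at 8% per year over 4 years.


Use the formula I = P x R x T / 100
P x R x T = 100 x 8 x 4 = 3200
I = 3200 / 100 = $32

$32


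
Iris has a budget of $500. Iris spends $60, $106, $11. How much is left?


Add up expenses:
$60 + $106 + $11 = $177
Subtract from budget:
$500 - $177 = $323

$323


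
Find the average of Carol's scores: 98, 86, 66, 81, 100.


Add the scores:
98 + 86 + 66 + 81 + 100 = 431
Divide by the number of tests:
431 / 5 = 86.2

86.2


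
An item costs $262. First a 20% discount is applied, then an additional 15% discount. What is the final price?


First discount:
20% of $262 = $52.40
Price after first discount:
$262 - $52.40 = $209.60
Second discount:
15% of $209.60 = $31.44
Final price:
$209.60 - $31.44 = $178.16

$178.16


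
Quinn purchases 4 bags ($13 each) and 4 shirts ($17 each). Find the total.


Cost of bags:
4 x $13 = $52
Cost of shirts:
4 x $17 = $68
Add both:
$52 + $68 = $120

$120


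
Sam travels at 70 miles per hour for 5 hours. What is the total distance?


Use the formula: distance = speed x time
Speed = 70 mph, Time = 5 hours
70 x 5 = 350 miles

350 miles


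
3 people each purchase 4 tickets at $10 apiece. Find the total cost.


Cost per person:
4 x $10 = $40
Group total:
3 x $40 = $120

$120


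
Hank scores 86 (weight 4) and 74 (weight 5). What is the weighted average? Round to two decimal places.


Weighted sum:
4 x 86 + 5 x 74 = 714
Total weight:
4 + 5 = 9
Weighted average:
714 / 9 = 79.3333... ≈ 79.33

79.33


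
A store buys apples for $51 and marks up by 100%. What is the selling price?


Calculate the markup amount:
100% of $51 = $51
Add to cost:
$51 + $51 = $102

$102


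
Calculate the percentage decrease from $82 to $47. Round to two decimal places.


Find the absolute change:
|47 - 82| = 35
Divide by original and multiply by 100:
35 / 82 x 100 = 42.6829...% ≈ 42.68%

42.68%


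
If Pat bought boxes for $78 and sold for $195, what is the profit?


Selling price = $195
Cost price = $78
Profit = selling price - cost price:
Profit = $195 - $78 = $117

$117


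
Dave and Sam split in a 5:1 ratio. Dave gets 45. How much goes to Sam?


Find the multiplier:
45 / 5 = 9
Apply to Sam's share:
1 x 9 = 9

9


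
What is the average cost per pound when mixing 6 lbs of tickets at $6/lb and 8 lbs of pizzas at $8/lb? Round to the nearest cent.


Cost of tickets:
6 x $6 = $36
Cost of pizzas:
8 x $8 = $64
Total cost: $36 + $64 = $100
Total weight: 14 lbs
Average: $100 / 14 = $7.1428... ≈ $7.14/lb

$7.14/lb


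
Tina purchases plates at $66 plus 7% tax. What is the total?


Calculate the tax:
7% of $66 = $4.62
Add tax to price:
$66 + $4.62 = $70.62

$70.62


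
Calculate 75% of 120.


Convert percentage to decimal:
75% = 0.75
Multiply:
120 x 0.75 = 90

90


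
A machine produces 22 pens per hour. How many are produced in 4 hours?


Production rate: 22 pens per hour
Time: 4 hours
Total: 22 x 4 = 88 pens

88 pens


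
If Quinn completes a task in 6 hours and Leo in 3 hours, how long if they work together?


Quinn's rate: 1/6 of the job per hour
Leo's rate: 1/3 of the job per hour
Combined rate: 1/6 + 1/3 = 1/2 per hour
Time = 1 / (1/2) = 2 hours

2 hours


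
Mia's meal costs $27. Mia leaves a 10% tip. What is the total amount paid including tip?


Calculate the tip:
10% of $27 = $2.70
Add tip to meal cost:
$27 + $2.70 = $29.70

$29.70


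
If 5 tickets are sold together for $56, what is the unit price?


Total cost: $56
Number of items: 5
Unit price: $56 / 5 = $11.20

$11.20


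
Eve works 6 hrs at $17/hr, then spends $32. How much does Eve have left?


Calculate earnings:
6 x $17 = $102
Subtract spending:
$102 - $32 = $70

$70


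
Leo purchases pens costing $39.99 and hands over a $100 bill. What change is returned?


Start with the amount paid:
$100
Subtract the price:
$100 - $39.99 = $60.01

$60.01


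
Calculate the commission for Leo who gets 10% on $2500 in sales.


Convert rate to decimal:
10% = 0.1
Multiply by sales:
$2500 x 0.1 = $250

$250


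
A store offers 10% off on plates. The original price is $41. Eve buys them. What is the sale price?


Calculate the discount amount:
10% of $41 = $4.10
Subtract from original:
$41 - $4.10 = $36.90

$36.90


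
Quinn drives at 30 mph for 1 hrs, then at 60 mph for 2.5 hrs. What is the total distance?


Leg 1 distance:
30 x 1 = 30 miles
Leg 2 distance:
60 x 2.5 = 150 miles
Total distance:
30 + 150 = 180 miles

180 miles


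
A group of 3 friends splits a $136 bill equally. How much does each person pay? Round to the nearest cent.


Total bill: $136
Number of people: 3
Each pays: $136 / 3 = $45.3333... ≈ $45.33

$45.33


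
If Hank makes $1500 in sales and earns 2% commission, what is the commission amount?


Convert rate to decimal:
2% = 0.02
Multiply by sales:
$1500 x 0.02 = $30

$30


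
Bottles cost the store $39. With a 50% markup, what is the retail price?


Calculate the markup amount:
50% of $39 = $19.50
Add to cost:
$39 + $19.50 = $58.50

$58.50


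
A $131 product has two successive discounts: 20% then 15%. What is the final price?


First discount:
20% of $131 = $26.20
Price after first discount:
$131 - $26.20 = $104.80
Second discount:
15% of $104.80 = $15.72
Final price:
$104.80 - $15.72 = $89.08

$89.08


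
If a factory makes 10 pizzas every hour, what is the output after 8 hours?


Production rate: 10 pizzas per hour
Time: 8 hours
Total: 10 x 8 = 80 pizzas

80 pizzas


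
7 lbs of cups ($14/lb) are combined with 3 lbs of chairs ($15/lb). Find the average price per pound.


Cost of cups:
7 x $14 = $98
Cost of chairs:
3 x $15 = $45
Total cost: $98 + $45 = $143
Total weight: 10 lbs
Average: $143 / 10 = $14.30/lb

$14.30/lb


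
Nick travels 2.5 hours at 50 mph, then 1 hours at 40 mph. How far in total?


Leg 1 distance:
50 x 2.5 = 125 miles
Leg 2 distance:
40 x 1 = 40 miles
Total distance:
125 + 40 = 165 miles

165 miles


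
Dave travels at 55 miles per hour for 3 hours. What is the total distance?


Use the formula: distance = speed x time
Speed = 55 mph, Time = 3 hours
55 x 3 = 165 miles

165 miles


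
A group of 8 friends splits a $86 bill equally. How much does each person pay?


Total bill: $86
Number of people: 8
Each pays: $86 / 8 = $10.75

$10.75


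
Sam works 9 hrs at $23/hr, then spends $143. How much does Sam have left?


Calculate earnings:
9 x $23 = $207
Subtract spending:
$207 - $143 = $64

$64


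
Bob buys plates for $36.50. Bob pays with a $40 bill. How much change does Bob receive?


Start with the amount paid:
$40
Subtract the price:
$40 - $36.50 = $3.50

$3.50


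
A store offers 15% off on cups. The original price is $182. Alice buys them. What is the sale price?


Calculate the discount amount:
15% of $182 = $27.30
Subtract from original:
$182 - $27.30 = $154.70

$154.70


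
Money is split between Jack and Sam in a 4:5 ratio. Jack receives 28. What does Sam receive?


Find the multiplier:
28 / 4 = 7
Apply to Sam's share:
5 x 7 = 35

35


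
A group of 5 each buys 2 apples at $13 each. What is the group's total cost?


Cost per person:
2 x $13 = $26
Group total:
5 x $26 = $130

$130


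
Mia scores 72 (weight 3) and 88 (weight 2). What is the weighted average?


Weighted sum:
3 x 72 + 2 x 88 = 392
Total weight:
3 + 2 = 5
Weighted average:
392 / 5 = 78.4

78.4


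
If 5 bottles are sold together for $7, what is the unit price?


Total cost: $7
Number of items: 5
Unit price: $7 / 5 = $1.40

$1.40


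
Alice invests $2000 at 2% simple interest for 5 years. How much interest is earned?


Use the formula I = P x R x T / 100
P x R x T = 2000 x 2 x 5 = 20000
I = 20000 / 100 = $200

$200


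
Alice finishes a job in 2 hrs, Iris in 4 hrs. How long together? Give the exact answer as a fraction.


Alice's rate: 1/2 of the job per hour
Iris's rate: 1/4 of the job per hour
Combined rate: 1/2 + 1/4 = 3/4 per hour
Time = 1 / (3/4) = 4/3 hours (≈ 1.33 hours)

4/3 hours


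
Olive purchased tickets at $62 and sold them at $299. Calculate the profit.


Selling price = $299
Cost price = $62
Profit = selling price - cost price:
Profit = $299 - $62 = $237

$237


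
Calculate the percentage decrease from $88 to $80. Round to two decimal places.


Find the absolute change:
|80 - 88| = 8
Divide by original and multiply by 100:
8 / 88 x 100 = 9.0909...% ≈ 9.09%

9.09%


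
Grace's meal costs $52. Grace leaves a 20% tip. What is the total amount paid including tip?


Calculate the tip:
20% of $52 = $10.40
Add tip to meal cost:
$52 + $10.40 = $62.40

$62.40


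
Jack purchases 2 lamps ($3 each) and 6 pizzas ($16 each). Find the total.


Cost of lamps:
2 x $3 = $6
Cost of pizzas:
6 x $16 = $96
Add both:
$6 + $96 = $102

$102


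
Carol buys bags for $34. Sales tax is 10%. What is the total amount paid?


Calculate the tax:
10% of $34 = $3.40
Add tax to price:
$34 + $3.40 = $37.40

$37.40


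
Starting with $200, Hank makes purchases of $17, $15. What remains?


Add up expenses:
$17 + $15 = $32
Subtract from budget:
$200 - $32 = $168

$168


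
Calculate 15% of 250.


Convert percentage to decimal:
15% = 0.15
Multiply:
250 x 0.15 = 37.5

37.5


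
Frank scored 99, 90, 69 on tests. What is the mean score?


Add the scores:
99 + 90 + 69 = 258
Divide by the number of tests:
258 / 3 = 86

86


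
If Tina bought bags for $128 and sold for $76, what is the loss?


Selling price = $76
Cost price = $128
Loss = cost price - selling price:
Loss = $128 - $76 = $52

$52


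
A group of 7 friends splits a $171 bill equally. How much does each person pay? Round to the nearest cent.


Total bill: $171
Number of people: 7
Each pays: $171 / 7 = $24.4285... ≈ $24.43

$24.43


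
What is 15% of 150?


Convert percentage to decimal:
15% = 0.15
Multiply:
150 x 0.15 = 22.5

22.5


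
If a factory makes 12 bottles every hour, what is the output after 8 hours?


Production rate: 12 bottles per hour
Time: 8 hours
Total: 12 x 8 = 96 bottles

96 bottles


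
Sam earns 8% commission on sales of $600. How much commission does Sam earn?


Convert rate to decimal:
8% = 0.08
Multiply by sales:
$600 x 0.08 = $48

$48


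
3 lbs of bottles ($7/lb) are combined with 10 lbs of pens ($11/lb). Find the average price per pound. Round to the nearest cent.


Cost of bottles:
3 x $7 = $21
Cost of pens:
10 x $11 = $110
Total cost: $21 + $110 = $131
Total weight: 13 lbs
Average: $131 / 13 = $10.0769... ≈ $10.08/lb

$10.08/lb


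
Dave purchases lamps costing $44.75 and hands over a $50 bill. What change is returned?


Start with the amount paid:
$50
Subtract the price:
$50 - $44.75 = $5.25

$5.25


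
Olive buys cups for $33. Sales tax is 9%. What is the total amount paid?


Calculate the tax:
9% of $33 = $2.97
Add tax to price:
$33 + $2.97 = $35.97

$35.97


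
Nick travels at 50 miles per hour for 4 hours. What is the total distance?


Use the formula: distance = speed x time
Speed = 50 mph, Time = 4 hours
50 x 4 = 200 miles

200 miles


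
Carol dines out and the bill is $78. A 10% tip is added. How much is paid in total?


Calculate the tip:
10% of $78 = $7.80
Add tip to meal cost:
$78 + $7.80 = $85.80

$85.80


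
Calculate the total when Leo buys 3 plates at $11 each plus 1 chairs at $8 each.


Cost of plates:
3 x $11 = $33
Cost of chairs:
1 x $8 = $8
Add both:
$33 + $8 = $41

$41


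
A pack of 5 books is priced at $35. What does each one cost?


Total cost: $35
Number of items: 5
Unit price: $35 / 5 = $7

$7


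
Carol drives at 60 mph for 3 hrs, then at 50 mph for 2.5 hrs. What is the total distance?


Leg 1 distance:
60 x 3 = 180 miles
Leg 2 distance:
50 x 2.5 = 125 miles
Total distance:
180 + 125 = 305 miles

305 miles


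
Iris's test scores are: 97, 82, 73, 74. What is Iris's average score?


Add the scores:
97 + 82 + 73 + 74 = 326
Divide by the number of tests:
326 / 4 = 81.5

81.5


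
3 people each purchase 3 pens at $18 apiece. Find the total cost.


Cost per person:
3 x $18 = $54
Group total:
3 x $54 = $162

$162


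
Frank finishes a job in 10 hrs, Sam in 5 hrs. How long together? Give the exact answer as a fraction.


Frank's rate: 1/10 of the job per hour
Sam's rate: 1/5 of the job per hour
Combined rate: 1/10 + 1/5 = 3/10 per hour
Time = 1 / (3/10) = 10/3 hours (≈ 3.33 hours)

10/3 hours


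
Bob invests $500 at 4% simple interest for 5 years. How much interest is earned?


Use the formula I = P x R x T / 100
P x R x T = 500 x 4 x 5 = 10000
I = 10000 / 100 = $100

$100


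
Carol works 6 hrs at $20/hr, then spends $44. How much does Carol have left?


Calculate earnings:
6 x $20 = $120
Subtract spending:
$120 - $44 = $76

$76


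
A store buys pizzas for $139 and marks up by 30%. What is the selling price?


Calculate the markup amount:
30% of $139 = $41.70
Add to cost:
$139 + $41.70 = $180.70

$180.70


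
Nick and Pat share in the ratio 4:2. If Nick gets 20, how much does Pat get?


Find the multiplier:
20 / 4 = 5
Apply to Pat's share:
2 x 5 = 10

10


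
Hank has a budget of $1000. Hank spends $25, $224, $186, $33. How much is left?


Add up expenses:
$25 + $224 + $186 + $33 = $468
Subtract from budget:
$1000 - $468 = $532

$532


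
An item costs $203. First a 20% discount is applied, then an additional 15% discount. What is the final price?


First discount:
20% of $203 = $40.60
Price after first discount:
$203 - $40.60 = $162.40
Second discount:
15% of $162.40 = $24.36
Final price:
$162.40 - $24.36 = $138.04

$138.04


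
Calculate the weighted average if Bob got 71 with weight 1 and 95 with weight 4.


Weighted sum:
1 x 71 + 4 x 95 = 451
Total weight:
1 + 4 = 5
Weighted average:
451 / 5 = 90.2

90.2
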